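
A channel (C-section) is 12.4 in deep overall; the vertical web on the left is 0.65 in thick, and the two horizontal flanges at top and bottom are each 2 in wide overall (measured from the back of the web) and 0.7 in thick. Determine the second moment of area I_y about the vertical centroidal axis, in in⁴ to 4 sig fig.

Split into non-overlapping primitives; take the origin at the lower-left of the bounding box.
Web: 0.65 × 12.4, A = 8.06 in², x = 0.325 in, Ī = 0.283779 in⁴.
Top flange (beyond web): 1.35 × 0.7, A = 0.945 in², x = 1.325 in, Ī = 0.143522 in⁴.
Bottom flange (beyond web): 1.35 × 0.7, A = 0.945 in², x = 1.325 in, Ī = 0.143522 in⁴.
Centroid: x̄ = ΣA·x / ΣA = 0.51495 in.
Transfer each piece to the vertical centroidal axis using Ī + A·d² with d = x − 0.51495:
  web: d = -0.18995 in → contributes +0.574591 in⁴
  top flange (beyond web): d = 0.81005 in → contributes +0.763613 in⁴
  bottom flange (beyond web): d = 0.81005 in → contributes +0.763613 in⁴
Total I = 2.10182 in⁴.

I_y ≈ 2.102 in⁴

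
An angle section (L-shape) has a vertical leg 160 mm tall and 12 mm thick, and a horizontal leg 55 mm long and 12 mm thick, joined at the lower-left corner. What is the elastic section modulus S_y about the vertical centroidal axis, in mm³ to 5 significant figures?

Split into non-overlapping primitives; take the origin at the lower-left of the bounding box.
Vertical leg: 12 × 160, A = 1 920 mm², x = 6 mm, Ī = 23 040 mm⁴.
Horizontal leg (remainder): 43 × 12, A = 516 mm², x = 33.5 mm, Ī = 79 507 mm⁴.
Centroid: x̄ = ΣA·x / ΣA = 11.82512 mm.
Transfer each piece to the vertical centroidal axis using Ī + A·d² with d = x − 11.82512:
  vertical leg: d = -5.825123 mm → contributes +88189.55 mm⁴
  horizontal leg (remainder): d = 21.67488 mm → contributes +321923.9 mm⁴
Total I = 410113.5 mm⁴.
Extreme fibre distance c = 43.17488 mm; S = I/c = 9498.892 mm³.

S_y ≈ 9498.9 mm³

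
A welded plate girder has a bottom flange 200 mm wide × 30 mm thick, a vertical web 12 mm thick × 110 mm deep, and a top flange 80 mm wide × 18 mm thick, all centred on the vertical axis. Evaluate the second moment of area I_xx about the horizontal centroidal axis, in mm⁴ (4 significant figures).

I_xx ≈ 2.485 × 10⁷ mm⁴

Treat the section as a set of non-overlapping primitives; coordinates are from the bounding-box lower-left.
Bottom plate: 200 × 30, A = 6 000 mm², y = 15 mm, Ī = 450 000 mm⁴.
Web plate: 12 × 110, A = 1 320 mm², y = 85 mm, Ī = 1 331 000 mm⁴.
Top plate: 80 × 18, A = 1 440 mm², y = 149 mm, Ī = 38 880 mm⁴.
Centroid: ȳ = ΣA·y / ΣA = 47.5753 mm.
Transfer each piece to the horizontal centroidal axis using Ī + A·d² with d = y − 47.5753:
  bottom plate: d = -32.5753 mm → contributes +6 816 918 mm⁴
  web plate: d = 37.4247 mm → contributes +3 179 799 mm⁴
  top plate: d = 101.425 mm → contributes +14 852 104 mm⁴
Total I = 24 848 820 mm⁴.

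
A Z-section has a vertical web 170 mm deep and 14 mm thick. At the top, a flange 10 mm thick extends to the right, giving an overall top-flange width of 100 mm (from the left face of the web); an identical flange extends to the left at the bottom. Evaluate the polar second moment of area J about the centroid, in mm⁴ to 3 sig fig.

Treat the section as a set of non-overlapping primitives; coordinates are from the bounding-box lower-left.
Web: 14 × 170, A = 2 380 mm², y = 85 mm, Ī = 5 731 833 mm⁴.
Top flange (beyond web): 86 × 10, A = 860 mm², y = 165 mm, Ī = 7166.7 mm⁴.
Bottom flange (beyond web): 86 × 10, A = 860 mm², y = 5 mm, Ī = 7166.7 mm⁴.
Centroid: ȳ = ΣA·y / ΣA = 85 mm.
Transfer each piece to the centroidal x-axis using Ī + A·d² with d = y − 85:
  web: d = 0 mm → contributes +5 731 833 mm⁴
  top flange (beyond web): d = 80 mm → contributes +5 511 167 mm⁴
  bottom flange (beyond web): d = -80 mm → contributes +5 511 167 mm⁴
Total I = 16 754 167 mm⁴.
For the y-axis: x̄ = 93 mm.
Repeating about the centroidal y-axis gives I_y = 5 398 967 mm⁴.
Polar second moment: J = I_x + I_y = 22 153 133 mm⁴.

J ≈ 2.22 × 10⁷ mm⁴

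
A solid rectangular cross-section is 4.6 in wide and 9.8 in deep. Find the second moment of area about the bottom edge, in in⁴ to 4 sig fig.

I_base ≈ 1443 in⁴

The section: 4.6 × 9.8, A = 45.08 in², y = 4.9 in, Ī = 360.79 in⁴.
Transfer it to a horizontal axis along the bottom face using Ī + A·d² with d = y − 0:
  the section: d = 4.9 in → contributes +1443.16 in⁴
Total I = 1443.16 in⁴.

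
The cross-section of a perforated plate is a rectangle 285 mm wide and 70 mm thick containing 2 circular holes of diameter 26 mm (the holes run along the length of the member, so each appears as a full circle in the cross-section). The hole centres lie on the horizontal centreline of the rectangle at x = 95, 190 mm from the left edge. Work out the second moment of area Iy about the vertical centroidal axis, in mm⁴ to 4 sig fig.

Iy ≈ 1.326 × 10⁸ mm⁴

Split into non-overlapping primitives; take the origin at the lower-left of the bounding box.
Plate: 285 × 70, A = 19 950 mm², x = 142.5 mm, Ī = 135 036 563 mm⁴.
Hole 1 (subtracted): ⌀26, A = 530.929 mm², x = 95 mm, Ī = 22431.8 mm⁴.
Hole 2 (subtracted): ⌀26, A = 530.929 mm², x = 190 mm, Ī = 22431.8 mm⁴.
By symmetry the centroid is at mid-width, x̄ = 142.5 mm.
Transfer each piece to the vertical centroidal axis using Ī + A·d² with d = x − 142.5:
  plate: d = 0 mm → contributes +135 036 563 mm⁴
  hole 1: d = -47.5 mm → contributes −1 220 341 mm⁴
  hole 2: d = 47.5 mm → contributes −1 220 341 mm⁴
Total I = 132 595 881 mm⁴.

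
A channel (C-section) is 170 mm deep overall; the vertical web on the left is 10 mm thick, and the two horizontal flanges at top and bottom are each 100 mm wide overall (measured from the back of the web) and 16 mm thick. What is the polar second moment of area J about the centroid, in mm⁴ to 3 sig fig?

Split into non-overlapping primitives; take the origin at the lower-left of the bounding box.
Web: 10 × 170, A = 1 700 mm², y = 85 mm, Ī = 4 094 167 mm⁴.
Top flange (beyond web): 90 × 16, A = 1 440 mm², y = 162 mm, Ī = 30 720 mm⁴.
Bottom flange (beyond web): 90 × 16, A = 1 440 mm², y = 8 mm, Ī = 30 720 mm⁴.
By symmetry the centroid is at mid-height, ȳ = 85 mm.
Transfer each piece to the centroidal x-axis using Ī + A·d² with d = y − 85:
  web: d = 0 mm → contributes +4 094 167 mm⁴
  top flange (beyond web): d = 77 mm → contributes +8 568 480 mm⁴
  bottom flange (beyond web): d = -77 mm → contributes +8 568 480 mm⁴
Total I = 21 231 127 mm⁴.
For the y-axis: x̄ = 36.441 mm.
Repeating about the centroidal y-axis gives I_y = 4 630 656 mm⁴.
Polar second moment: J = I_x + I_y = 25 861 782 mm⁴.

J ≈ 2.59 × 10⁷ mm⁴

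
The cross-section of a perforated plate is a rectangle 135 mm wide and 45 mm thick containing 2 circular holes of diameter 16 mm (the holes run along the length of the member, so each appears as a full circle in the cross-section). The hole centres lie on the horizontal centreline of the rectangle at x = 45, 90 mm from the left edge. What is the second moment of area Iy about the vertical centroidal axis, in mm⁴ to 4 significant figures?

Treat the section as a set of non-overlapping primitives; coordinates are from the bounding-box lower-left.
Plate: 135 × 45, A = 6 075 mm², x = 67.5 mm, Ī = 9 226 406 mm⁴.
Hole 1 (subtracted): ⌀16, A = 201.062 mm², x = 45 mm, Ī = 3216.99 mm⁴.
Hole 2 (subtracted): ⌀16, A = 201.062 mm², x = 90 mm, Ī = 3216.99 mm⁴.
By symmetry the centroid is at mid-width, x̄ = 67.5 mm.
Transfer each piece to the vertical centroidal axis using Ī + A·d² with d = x − 67.5:
  plate: d = 0 mm → contributes +9 226 406 mm⁴
  hole 1: d = -22.5 mm → contributes −105 005 mm⁴
  hole 2: d = 22.5 mm → contributes −105 005 mm⁴
Total I = 9 016 397 mm⁴.

Iy ≈ 9.016 × 10⁶ mm⁴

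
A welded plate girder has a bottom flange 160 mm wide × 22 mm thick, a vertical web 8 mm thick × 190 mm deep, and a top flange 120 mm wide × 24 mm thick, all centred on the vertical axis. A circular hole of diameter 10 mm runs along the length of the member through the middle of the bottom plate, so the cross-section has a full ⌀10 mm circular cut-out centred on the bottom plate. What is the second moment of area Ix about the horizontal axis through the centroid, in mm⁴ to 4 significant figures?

Decompose the section into non-overlapping parts with the origin at the bottom-left of its bounding rectangle.
Bottom plate: 160 × 22, A = 3 520 mm², y = 11 mm, Ī = 141 973 mm⁴.
Web plate: 8 × 190, A = 1 520 mm², y = 117 mm, Ī = 4 572 667 mm⁴.
Top plate: 120 × 24, A = 2 880 mm², y = 224 mm, Ī = 138 240 mm⁴.
Hole (subtracted): ⌀10, A = 78.5398 mm², y = 11 mm, Ī = 490.874 mm⁴.
Centroid: ȳ = ΣA·y / ΣA = 109.778 mm.
Transfer each piece to the horizontal axis through the centroid using Ī + A·d² with d = y − 109.778:
  bottom plate: d = -98.7775 mm → contributes +34 486 609 mm⁴
  web plate: d = 7.22248 mm → contributes +4 651 956 mm⁴
  top plate: d = 114.222 mm → contributes +37 712 951 mm⁴
  hole: d = -98.7775 mm → contributes −766 804 mm⁴
Total I = 76 084 712 mm⁴.

Ix ≈ 7.608 × 10⁷ mm⁴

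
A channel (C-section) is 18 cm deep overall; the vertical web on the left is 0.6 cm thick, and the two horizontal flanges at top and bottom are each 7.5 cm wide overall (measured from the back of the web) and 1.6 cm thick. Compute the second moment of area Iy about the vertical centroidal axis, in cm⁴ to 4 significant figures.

Decompose the section into non-overlapping parts with the origin at the bottom-left of its bounding rectangle.
Web: 0.6 × 18, A = 10.8 cm², x = 0.3 cm, Ī = 0.324 cm⁴.
Top flange (beyond web): 6.9 × 1.6, A = 11.04 cm², x = 4.05 cm, Ī = 43.8012 cm⁴.
Bottom flange (beyond web): 6.9 × 1.6, A = 11.04 cm², x = 4.05 cm, Ī = 43.8012 cm⁴.
Centroid: x̄ = ΣA·x / ΣA = 2.81825 cm.
Transfer each piece to the vertical centroidal axis using Ī + A·d² with d = x − 2.81825:
  web: d = -2.51825 cm → contributes +68.813 cm⁴
  top flange (beyond web): d = 1.23175 cm → contributes +60.5512 cm⁴
  bottom flange (beyond web): d = 1.23175 cm → contributes +60.5512 cm⁴
Total I = 189.915 cm⁴.

Iy ≈ 189.9 cm⁴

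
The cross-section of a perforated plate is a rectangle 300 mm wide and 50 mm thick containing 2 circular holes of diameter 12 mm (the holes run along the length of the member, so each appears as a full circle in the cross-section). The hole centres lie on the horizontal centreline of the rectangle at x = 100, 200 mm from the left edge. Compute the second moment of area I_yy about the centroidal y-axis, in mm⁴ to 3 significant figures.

Treat the section as a set of non-overlapping primitives; coordinates are from the bounding-box lower-left.
Plate: 300 × 50, A = 15 000 mm², x = 150 mm, Ī = 112 500 000 mm⁴.
Hole 1 (subtracted): ⌀12, A = 113.1 mm², x = 100 mm, Ī = 1017.9 mm⁴.
Hole 2 (subtracted): ⌀12, A = 113.1 mm², x = 200 mm, Ī = 1017.9 mm⁴.
By symmetry the centroid is at mid-width, x̄ = 150 mm.
Transfer each piece to the centroidal y-axis using Ī + A·d² with d = x − 150:
  plate: d = 0 mm → contributes +112 500 000 mm⁴
  hole 1: d = -50 mm → contributes −283 761 mm⁴
  hole 2: d = 50 mm → contributes −283 761 mm⁴
Total I = 111 932 478 mm⁴.

I_yy ≈ 1.12 × 10⁸ mm⁴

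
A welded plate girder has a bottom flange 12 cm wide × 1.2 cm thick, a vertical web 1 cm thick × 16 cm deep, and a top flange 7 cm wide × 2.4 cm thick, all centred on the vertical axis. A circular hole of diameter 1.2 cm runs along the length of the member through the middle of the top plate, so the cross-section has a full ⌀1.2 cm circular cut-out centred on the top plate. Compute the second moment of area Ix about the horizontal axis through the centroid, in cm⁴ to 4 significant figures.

Split into non-overlapping primitives; take the origin at the lower-left of the bounding box.
Bottom plate: 12 × 1.2, A = 14.4 cm², y = 0.6 cm, Ī = 1.728 cm⁴.
Web plate: 1 × 16, A = 16 cm², y = 9.2 cm, Ī = 341.333 cm⁴.
Top plate: 7 × 2.4, A = 16.8 cm², y = 18.4 cm, Ī = 8.064 cm⁴.
Hole (subtracted): ⌀1.2, A = 1.13097 cm², y = 18.4 cm, Ī = 0.101788 cm⁴.
Centroid: ȳ = ΣA·y / ΣA = 9.64097 cm.
Transfer each piece to the horizontal axis through the centroid using Ī + A·d² with d = y − 9.64097:
  bottom plate: d = -9.04097 cm → contributes +1178.77 cm⁴
  web plate: d = -0.44097 cm → contributes +344.445 cm⁴
  top plate: d = 8.75903 cm → contributes +1296.97 cm⁴
  hole: d = 8.75903 cm → contributes −86.8708 cm⁴
Total I = 2733.32 cm⁴.

Ix ≈ 2733 cm⁴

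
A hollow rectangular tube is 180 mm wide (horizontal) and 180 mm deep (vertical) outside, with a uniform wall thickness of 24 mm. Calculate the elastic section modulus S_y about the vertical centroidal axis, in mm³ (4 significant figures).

S_y ≈ 6.909 × 10⁵ mm³

Decompose the section into non-overlapping parts with the origin at the bottom-left of its bounding rectangle.
Outer rectangle: 180 × 180, A = 32 400 mm², x = 90 mm, Ī = 87 480 000 mm⁴.
Inner void (subtracted): 132 × 132, A = 17 424 mm², x = 90 mm, Ī = 25 299 648 mm⁴.
By symmetry the centroid is at mid-width, x̄ = 90 mm.
All pieces are centred on the vertical centroidal axis, so I = ΣĪ (holes subtracted) = 62 180 352 mm⁴.
Extreme fibre distance c = 90 mm; S = I/c = 690 893 mm³.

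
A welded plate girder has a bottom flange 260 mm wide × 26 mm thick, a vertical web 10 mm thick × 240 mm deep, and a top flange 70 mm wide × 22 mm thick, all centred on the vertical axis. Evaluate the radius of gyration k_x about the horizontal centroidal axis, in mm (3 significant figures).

Decompose the section into non-overlapping parts with the origin at the bottom-left of its bounding rectangle.
Bottom plate: 260 × 26, A = 6 760 mm², y = 13 mm, Ī = 380 813 mm⁴.
Web plate: 10 × 240, A = 2 400 mm², y = 146 mm, Ī = 11 520 000 mm⁴.
Top plate: 70 × 22, A = 1 540 mm², y = 277 mm, Ī = 62 113 mm⁴.
Centroid: ȳ = ΣA·y / ΣA = 80.828 mm.
Transfer each piece to the horizontal centroidal axis using Ī + A·d² with d = y − 80.828:
  bottom plate: d = -67.828 mm → contributes +31 481 158 mm⁴
  web plate: d = 65.172 mm → contributes +21 713 723 mm⁴
  top plate: d = 196.17 mm → contributes +59 326 609 mm⁴
Total I = 112 521 490 mm⁴.
Radius of gyration: k = √(I/A) = √(112 521 490 / 10 700) = 102.55 mm.

k_x ≈ 103 mm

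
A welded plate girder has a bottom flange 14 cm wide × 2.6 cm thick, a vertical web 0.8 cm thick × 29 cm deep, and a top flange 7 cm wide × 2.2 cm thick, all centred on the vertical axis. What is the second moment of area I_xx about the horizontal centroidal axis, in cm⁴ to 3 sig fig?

Treat the section as a set of non-overlapping primitives; coordinates are from the bounding-box lower-left.
Bottom plate: 14 × 2.6, A = 36.4 cm², y = 1.3 cm, Ī = 20.505 cm⁴.
Web plate: 0.8 × 29, A = 23.2 cm², y = 17.1 cm, Ī = 1625.9 cm⁴.
Top plate: 7 × 2.2, A = 15.4 cm², y = 32.7 cm, Ī = 6.2113 cm⁴.
Centroid: ȳ = ΣA·y / ΣA = 12.635 cm.
Transfer each piece to the horizontal centroidal axis using Ī + A·d² with d = y − 12.635:
  bottom plate: d = -11.335 cm → contributes +4697.2 cm⁴
  web plate: d = 4.4651 cm → contributes +2088.5 cm⁴
  top plate: d = 20.065 cm → contributes +6206.4 cm⁴
Total I = 12 992 cm⁴.

I_xx ≈ 1.30 × 10⁴ cm⁴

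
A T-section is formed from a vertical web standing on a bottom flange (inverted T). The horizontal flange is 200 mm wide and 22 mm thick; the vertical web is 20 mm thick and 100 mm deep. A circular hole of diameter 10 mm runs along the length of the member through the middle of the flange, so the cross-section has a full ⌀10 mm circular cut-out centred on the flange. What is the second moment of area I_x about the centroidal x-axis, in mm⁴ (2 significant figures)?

Break the section into simple shapes (no overlaps), measuring from the bottom-left corner of the bounding box.
Flange: 200 × 22, A = 4 400 mm², y = 11 mm, Ī = 177 467 mm⁴.
Web: 20 × 100, A = 2 000 mm², y = 72 mm, Ī = 1 666 667 mm⁴.
Hole (subtracted): ⌀10, A = 78.54 mm², y = 11 mm, Ī = 490.9 mm⁴.
Centroid: ȳ = ΣA·y / ΣA = 30.3 mm.
Transfer each piece to the centroidal x-axis using Ī + A·d² with d = y − 30.3:
  flange: d = -19.3 mm → contributes +1 816 310 mm⁴
  web: d = 41.7 mm → contributes +5 144 557 mm⁴
  hole: d = -19.3 mm → contributes −29 744 mm⁴
Total I = 6 931 123 mm⁴.

I_x ≈ 6.9 × 10⁶ mm⁴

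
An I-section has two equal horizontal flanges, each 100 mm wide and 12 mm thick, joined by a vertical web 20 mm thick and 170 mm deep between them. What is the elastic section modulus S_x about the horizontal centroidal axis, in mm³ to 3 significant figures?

S_x ≈ 2.90 × 10⁵ mm³

Treat the section as a set of non-overlapping primitives; coordinates are from the bounding-box lower-left.
Bottom flange: 100 × 12, A = 1 200 mm², y = 6 mm, Ī = 14 400 mm⁴.
Web: 20 × 170, A = 3 400 mm², y = 97 mm, Ī = 8 188 333 mm⁴.
Top flange: 100 × 12, A = 1 200 mm², y = 188 mm, Ī = 14 400 mm⁴.
By symmetry the centroid is at mid-height, ȳ = 97 mm.
Transfer each piece to the horizontal centroidal axis using Ī + A·d² with d = y − 97:
  bottom flange: d = -91 mm → contributes +9 951 600 mm⁴
  web: d = 0 mm → contributes +8 188 333 mm⁴
  top flange: d = 91 mm → contributes +9 951 600 mm⁴
Total I = 28 091 533 mm⁴.
Extreme fibre distance c = 97 mm; S = I/c = 289 603 mm³.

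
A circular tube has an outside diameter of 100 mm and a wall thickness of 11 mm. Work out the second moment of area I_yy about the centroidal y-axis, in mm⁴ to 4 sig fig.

Break the section into simple shapes (no overlaps), measuring from the bottom-left corner of the bounding box.
Outer circle: ⌀100, A = 7853.98 mm², x = 50 mm, Ī = 4 908 739 mm⁴.
Bore (subtracted): ⌀78, A = 4778.36 mm², x = 50 mm, Ī = 1 816 972 mm⁴.
By symmetry the centroid is at mid-width, x̄ = 50 mm.
All pieces are centred on the centroidal y-axis, so I = ΣĪ (holes subtracted) = 3 091 766 mm⁴.

I_yy ≈ 3.092 × 10⁶ mm⁴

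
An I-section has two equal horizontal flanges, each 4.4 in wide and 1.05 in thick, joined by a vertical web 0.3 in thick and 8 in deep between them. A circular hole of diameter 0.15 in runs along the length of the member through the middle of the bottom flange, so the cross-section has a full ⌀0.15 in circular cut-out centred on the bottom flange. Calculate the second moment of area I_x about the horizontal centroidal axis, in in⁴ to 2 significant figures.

I_x ≈ 200 in⁴

Split into non-overlapping primitives; take the origin at the lower-left of the bounding box.
Bottom flange: 4.4 × 1.05, A = 4.62 in², y = 0.525 in, Ī = 0.4245 in⁴.
Web: 0.3 × 8, A = 2.4 in², y = 5.05 in, Ī = 12.8 in⁴.
Top flange: 4.4 × 1.05, A = 4.62 in², y = 9.575 in, Ī = 0.4245 in⁴.
Hole (subtracted): ⌀0.15, A = 0.01767 in², y = 0.525 in, Ī = 0.00002485 in⁴.
Centroid: ȳ = ΣA·y / ΣA = 5.057 in.
Transfer each piece to the horizontal centroidal axis using Ī + A·d² with d = y − 5.057:
  bottom flange: d = -4.532 in → contributes +95.31 in⁴
  web: d = -0.00688 in → contributes +12.8 in⁴
  top flange: d = 4.518 in → contributes +94.73 in⁴
  hole: d = -4.532 in → contributes −0.363 in⁴
Total I = 202.5 in⁴.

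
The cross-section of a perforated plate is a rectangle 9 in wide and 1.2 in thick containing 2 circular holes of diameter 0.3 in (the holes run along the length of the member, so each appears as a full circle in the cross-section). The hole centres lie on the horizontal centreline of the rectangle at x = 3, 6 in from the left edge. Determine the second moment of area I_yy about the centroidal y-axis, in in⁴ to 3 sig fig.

Decompose the section into non-overlapping parts with the origin at the bottom-left of its bounding rectangle.
Plate: 9 × 1.2, A = 10.8 in², x = 4.5 in, Ī = 72.9 in⁴.
Hole 1 (subtracted): ⌀0.3, A = 0.070686 in², x = 3 in, Ī = 0.00039761 in⁴.
Hole 2 (subtracted): ⌀0.3, A = 0.070686 in², x = 6 in, Ī = 0.00039761 in⁴.
By symmetry the centroid is at mid-width, x̄ = 4.5 in.
Transfer each piece to the centroidal y-axis using Ī + A·d² with d = x − 4.5:
  plate: d = 0 in → contributes +72.9 in⁴
  hole 1: d = -1.5 in → contributes −0.15944 in⁴
  hole 2: d = 1.5 in → contributes −0.15944 in⁴
Total I = 72.581 in⁴.

I_yy ≈ 72.6 in⁴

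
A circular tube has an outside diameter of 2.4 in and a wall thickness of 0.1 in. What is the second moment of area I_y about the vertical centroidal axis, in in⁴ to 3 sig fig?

I_y ≈ 0.479 in⁴

Decompose the section into non-overlapping parts with the origin at the bottom-left of its bounding rectangle.
Outer circle: ⌀2.4, A = 4.5239 in², x = 1.2 in, Ī = 1.6286 in⁴.
Bore (subtracted): ⌀2.2, A = 3.8013 in², x = 1.2 in, Ī = 1.1499 in⁴.
By symmetry the centroid is at mid-width, x̄ = 1.2 in.
All pieces are centred on the vertical centroidal axis, so I = ΣĪ (holes subtracted) = 0.4787 in⁴.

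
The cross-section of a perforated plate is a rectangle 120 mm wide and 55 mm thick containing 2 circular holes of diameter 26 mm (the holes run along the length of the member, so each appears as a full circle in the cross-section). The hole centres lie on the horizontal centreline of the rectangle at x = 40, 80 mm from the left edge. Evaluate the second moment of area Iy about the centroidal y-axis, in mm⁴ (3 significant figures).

Decompose the section into non-overlapping parts with the origin at the bottom-left of its bounding rectangle.
Plate: 120 × 55, A = 6 600 mm², x = 60 mm, Ī = 7 920 000 mm⁴.
Hole 1 (subtracted): ⌀26, A = 530.93 mm², x = 40 mm, Ī = 22 432 mm⁴.
Hole 2 (subtracted): ⌀26, A = 530.93 mm², x = 80 mm, Ī = 22 432 mm⁴.
By symmetry the centroid is at mid-width, x̄ = 60 mm.
Transfer each piece to the centroidal y-axis using Ī + A·d² with d = x − 60:
  plate: d = 0 mm → contributes +7 920 000 mm⁴
  hole 1: d = -20 mm → contributes −234 803 mm⁴
  hole 2: d = 20 mm → contributes −234 803 mm⁴
Total I = 7 450 393 mm⁴.

Iy ≈ 7.45 × 10⁶ mm⁴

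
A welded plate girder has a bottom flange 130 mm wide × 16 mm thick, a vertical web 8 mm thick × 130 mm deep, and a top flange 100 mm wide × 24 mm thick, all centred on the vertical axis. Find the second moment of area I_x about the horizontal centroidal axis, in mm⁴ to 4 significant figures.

Split into non-overlapping primitives; take the origin at the lower-left of the bounding box.
Bottom plate: 130 × 16, A = 2 080 mm², y = 8 mm, Ī = 44373.3 mm⁴.
Web plate: 8 × 130, A = 1 040 mm², y = 81 mm, Ī = 1 464 667 mm⁴.
Top plate: 100 × 24, A = 2 400 mm², y = 158 mm, Ī = 115 200 mm⁴.
Centroid: ȳ = ΣA·y / ΣA = 86.971 mm.
Transfer each piece to the horizontal centroidal axis using Ī + A·d² with d = y − 86.971:
  bottom plate: d = -78.971 mm → contributes +13 016 129 mm⁴
  web plate: d = -5.97101 mm → contributes +1 501 746 mm⁴
  top plate: d = 71.029 mm → contributes +12 223 480 mm⁴
Total I = 26 741 355 mm⁴.

I_x ≈ 2.674 × 10⁷ mm⁴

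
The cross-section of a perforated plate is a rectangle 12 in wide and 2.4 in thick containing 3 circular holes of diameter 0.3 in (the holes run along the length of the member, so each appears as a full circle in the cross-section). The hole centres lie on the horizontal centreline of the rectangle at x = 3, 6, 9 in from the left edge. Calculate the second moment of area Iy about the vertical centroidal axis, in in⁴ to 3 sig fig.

Break the section into simple shapes (no overlaps), measuring from the bottom-left corner of the bounding box.
Plate: 12 × 2.4, A = 28.8 in², x = 6 in, Ī = 345.6 in⁴.
Hole 1 (subtracted): ⌀0.3, A = 0.070686 in², x = 3 in, Ī = 0.00039761 in⁴.
Hole 2 (subtracted): ⌀0.3, A = 0.070686 in², x = 6 in, Ī = 0.00039761 in⁴.
Hole 3 (subtracted): ⌀0.3, A = 0.070686 in², x = 9 in, Ī = 0.00039761 in⁴.
By symmetry the centroid is at mid-width, x̄ = 6 in.
Transfer each piece to the vertical centroidal axis using Ī + A·d² with d = x − 6:
  plate: d = 0 in → contributes +345.6 in⁴
  hole 1: d = -3 in → contributes −0.63657 in⁴
  hole 2: d = 0 in → contributes −0.00039761 in⁴
  hole 3: d = 3 in → contributes −0.63657 in⁴
Total I = 344.33 in⁴.

Iy ≈ 344 in⁴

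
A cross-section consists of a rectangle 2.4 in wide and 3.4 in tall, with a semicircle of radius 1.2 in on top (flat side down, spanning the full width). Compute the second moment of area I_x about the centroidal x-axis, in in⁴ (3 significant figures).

Split into non-overlapping primitives; take the origin at the lower-left of the bounding box.
Rectangular body: 2.4 × 3.4, A = 8.16 in², y = 1.7 in, Ī = 7.8608 in⁴.
Semicircular cap: semicircle r = 1.2, A = 2.2619 in², y = 3.9093 in, Ī = 0.22759 in⁴.
Centroid: ȳ = ΣA·y / ΣA = 2.1795 in.
Transfer each piece to the centroidal x-axis using Ī + A·d² with d = y − 2.1795:
  rectangular body: d = -0.4795 in → contributes +9.7369 in⁴
  semicircular cap: d = 1.7298 in → contributes +6.9958 in⁴
Total I = 16.733 in⁴.

I_x ≈ 16.7 in⁴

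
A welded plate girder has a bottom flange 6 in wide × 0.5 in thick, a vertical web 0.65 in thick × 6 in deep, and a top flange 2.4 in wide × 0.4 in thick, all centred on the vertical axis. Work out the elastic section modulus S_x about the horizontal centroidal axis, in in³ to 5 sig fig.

S_x ≈ 11.206 in³

Decompose the section into non-overlapping parts with the origin at the bottom-left of its bounding rectangle.
Bottom plate: 6 × 0.5, A = 3 in², y = 0.25 in, Ī = 0.0625 in⁴.
Web plate: 0.65 × 6, A = 3.9 in², y = 3.5 in, Ī = 11.7 in⁴.
Top plate: 2.4 × 0.4, A = 0.96 in², y = 6.7 in, Ī = 0.0128 in⁴.
Centroid: ȳ = ΣA·y / ΣA = 2.650382 in.
Transfer each piece to the horizontal centroidal axis using Ī + A·d² with d = y − 2.650382:
  bottom plate: d = -2.400382 in → contributes +17.348 in⁴
  web plate: d = 0.8496183 in → contributes +14.51522 in⁴
  top plate: d = 4.049618 in → contributes +15.75623 in⁴
Total I = 47.61945 in⁴.
Extreme fibre distance c = 4.249618 in; S = I/c = 11.20558 in³.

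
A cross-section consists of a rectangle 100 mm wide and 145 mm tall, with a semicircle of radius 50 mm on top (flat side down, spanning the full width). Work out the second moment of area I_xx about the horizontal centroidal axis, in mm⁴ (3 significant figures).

I_xx ≈ 5.32 × 10⁷ mm⁴

Split into non-overlapping primitives; take the origin at the lower-left of the bounding box.
Rectangular body: 100 × 145, A = 14 500 mm², y = 72.5 mm, Ī = 25 405 208 mm⁴.
Semicircular cap: semicircle r = 50, A = 3 927 mm², y = 166.22 mm, Ī = 685 981 mm⁴.
Centroid: ȳ = ΣA·y / ΣA = 92.473 mm.
Transfer each piece to the horizontal centroidal axis using Ī + A·d² with d = y − 92.473:
  rectangular body: d = -19.973 mm → contributes +31 189 492 mm⁴
  semicircular cap: d = 73.748 mm → contributes +22 043 840 mm⁴
Total I = 53 233 332 mm⁴.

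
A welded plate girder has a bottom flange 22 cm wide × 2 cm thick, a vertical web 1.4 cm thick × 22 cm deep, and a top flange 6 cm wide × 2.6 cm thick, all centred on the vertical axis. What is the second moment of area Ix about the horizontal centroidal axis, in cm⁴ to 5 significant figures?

Ix ≈ 8712.1 cm⁴

Split into non-overlapping primitives; take the origin at the lower-left of the bounding box.
Bottom plate: 22 × 2, A = 44 cm², y = 1 cm, Ī = 14.66667 cm⁴.
Web plate: 1.4 × 22, A = 30.8 cm², y = 13 cm, Ī = 1242.267 cm⁴.
Top plate: 6 × 2.6, A = 15.6 cm², y = 25.3 cm, Ī = 8.788 cm⁴.
Centroid: ȳ = ΣA·y / ΣA = 9.281858 cm.
Transfer each piece to the horizontal centroidal axis using Ī + A·d² with d = y − 9.281858:
  bottom plate: d = -8.281858 cm → contributes +3032.591 cm⁴
  web plate: d = 3.718142 cm → contributes +1668.064 cm⁴
  top plate: d = 16.01814 cm → contributes +4011.449 cm⁴
Total I = 8712.104 cm⁴.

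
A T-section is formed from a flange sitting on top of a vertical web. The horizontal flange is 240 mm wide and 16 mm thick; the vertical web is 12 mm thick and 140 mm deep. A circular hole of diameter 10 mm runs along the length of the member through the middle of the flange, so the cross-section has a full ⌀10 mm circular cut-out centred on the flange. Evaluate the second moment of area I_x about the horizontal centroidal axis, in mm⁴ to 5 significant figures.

I_x ≈ 9.8909 × 10⁶ mm⁴

Break the section into simple shapes (no overlaps), measuring from the bottom-left corner of the bounding box.
Flange: 240 × 16, A = 3 840 mm², y = 148 mm, Ī = 81 920 mm⁴.
Web: 12 × 140, A = 1 680 mm², y = 70 mm, Ī = 2 744 000 mm⁴.
Hole (subtracted): ⌀10, A = 78.53982 mm², y = 148 mm, Ī = 490.8739 mm⁴.
Centroid: ȳ = ΣA·y / ΣA = 123.9182 mm.
Transfer each piece to the horizontal centroidal axis using Ī + A·d² with d = y − 123.9182:
  flange: d = 24.08177 mm → contributes +2 308 858 mm⁴
  web: d = -53.91823 mm → contributes +7 628 055 mm⁴
  hole: d = 24.08177 mm → contributes −46038.6 mm⁴
Total I = 9 890 874 mm⁴.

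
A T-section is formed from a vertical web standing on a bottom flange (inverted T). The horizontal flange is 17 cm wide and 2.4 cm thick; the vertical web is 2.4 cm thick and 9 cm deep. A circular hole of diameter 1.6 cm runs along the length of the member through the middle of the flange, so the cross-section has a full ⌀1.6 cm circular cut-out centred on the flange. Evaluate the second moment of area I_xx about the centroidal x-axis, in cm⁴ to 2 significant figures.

Decompose the section into non-overlapping parts with the origin at the bottom-left of its bounding rectangle.
Flange: 17 × 2.4, A = 40.8 cm², y = 1.2 cm, Ī = 19.58 cm⁴.
Web: 2.4 × 9, A = 21.6 cm², y = 6.9 cm, Ī = 145.8 cm⁴.
Hole (subtracted): ⌀1.6, A = 2.011 cm², y = 1.2 cm, Ī = 0.3217 cm⁴.
Centroid: ȳ = ΣA·y / ΣA = 3.239 cm.
Transfer each piece to the centroidal x-axis using Ī + A·d² with d = y − 3.239:
  flange: d = -2.039 cm → contributes +189.2 cm⁴
  web: d = 3.661 cm → contributes +435.3 cm⁴
  hole: d = -2.039 cm → contributes −8.679 cm⁴
Total I = 615.8 cm⁴.

I_xx ≈ 620 cm⁴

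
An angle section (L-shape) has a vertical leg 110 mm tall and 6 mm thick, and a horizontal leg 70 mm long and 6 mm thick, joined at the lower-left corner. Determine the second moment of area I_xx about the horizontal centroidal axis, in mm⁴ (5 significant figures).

I_xx ≈ 1.3231 × 10⁶ mm⁴

Treat the section as a set of non-overlapping primitives; coordinates are from the bounding-box lower-left.
Vertical leg: 6 × 110, A = 660 mm², y = 55 mm, Ī = 665 500 mm⁴.
Horizontal leg (remainder): 64 × 6, A = 384 mm², y = 3 mm, Ī = 1 152 mm⁴.
Centroid: ȳ = ΣA·y / ΣA = 35.87356 mm.
Transfer each piece to the horizontal centroidal axis using Ī + A·d² with d = y − 35.87356:
  vertical leg: d = 19.12644 mm → contributes +906941.6 mm⁴
  horizontal leg (remainder): d = -32.87356 mm → contributes +416129.7 mm⁴
Total I = 1 323 071 mm⁴.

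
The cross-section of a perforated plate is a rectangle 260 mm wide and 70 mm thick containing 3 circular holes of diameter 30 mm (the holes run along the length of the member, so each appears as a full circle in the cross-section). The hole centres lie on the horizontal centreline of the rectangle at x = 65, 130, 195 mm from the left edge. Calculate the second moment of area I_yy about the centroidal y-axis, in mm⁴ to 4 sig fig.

I_yy ≈ 9.643 × 10⁷ mm⁴

Treat the section as a set of non-overlapping primitives; coordinates are from the bounding-box lower-left.
Plate: 260 × 70, A = 18 200 mm², x = 130 mm, Ī = 102 526 667 mm⁴.
Hole 1 (subtracted): ⌀30, A = 706.858 mm², x = 65 mm, Ī = 39760.8 mm⁴.
Hole 2 (subtracted): ⌀30, A = 706.858 mm², x = 130 mm, Ī = 39760.8 mm⁴.
Hole 3 (subtracted): ⌀30, A = 706.858 mm², x = 195 mm, Ī = 39760.8 mm⁴.
By symmetry the centroid is at mid-width, x̄ = 130 mm.
Transfer each piece to the centroidal y-axis using Ī + A·d² with d = x − 130:
  plate: d = 0 mm → contributes +102 526 667 mm⁴
  hole 1: d = -65 mm → contributes −3 026 237 mm⁴
  hole 2: d = 0 mm → contributes −39760.8 mm⁴
  hole 3: d = 65 mm → contributes −3 026 237 mm⁴
Total I = 96 434 431 mm⁴.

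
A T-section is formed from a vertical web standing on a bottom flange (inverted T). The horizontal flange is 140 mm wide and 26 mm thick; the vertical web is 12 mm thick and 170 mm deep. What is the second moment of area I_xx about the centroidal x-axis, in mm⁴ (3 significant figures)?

I_xx ≈ 1.77 × 10⁷ mm⁴

Split into non-overlapping primitives; take the origin at the lower-left of the bounding box.
Flange: 140 × 26, A = 3 640 mm², y = 13 mm, Ī = 205 053 mm⁴.
Web: 12 × 170, A = 2 040 mm², y = 111 mm, Ī = 4 913 000 mm⁴.
Centroid: ȳ = ΣA·y / ΣA = 48.197 mm.
Transfer each piece to the centroidal x-axis using Ī + A·d² with d = y − 48.197:
  flange: d = -35.197 mm → contributes +4 714 437 mm⁴
  web: d = 62.803 mm → contributes +12 959 155 mm⁴
Total I = 17 673 592 mm⁴.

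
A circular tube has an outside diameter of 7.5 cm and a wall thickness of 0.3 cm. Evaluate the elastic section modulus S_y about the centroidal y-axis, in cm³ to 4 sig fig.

Decompose the section into non-overlapping parts with the origin at the bottom-left of its bounding rectangle.
Outer circle: ⌀7.5, A = 44.1786 cm², x = 3.75 cm, Ī = 155.316 cm⁴.
Bore (subtracted): ⌀6.9, A = 37.3928 cm², x = 3.75 cm, Ī = 111.267 cm⁴.
By symmetry the centroid is at mid-width, x̄ = 3.75 cm.
All pieces are centred on the centroidal y-axis, so I = ΣĪ (holes subtracted) = 44.0486 cm⁴.
Extreme fibre distance c = 3.75 cm; S = I/c = 11.7463 cm³.

S_y ≈ 11.75 cm³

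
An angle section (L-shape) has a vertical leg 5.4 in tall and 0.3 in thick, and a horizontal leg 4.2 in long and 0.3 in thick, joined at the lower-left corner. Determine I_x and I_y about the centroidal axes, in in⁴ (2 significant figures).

I_x ≈ 8.4 in⁴, I_y ≈ 4.5 in⁴

Break the section into simple shapes (no overlaps), measuring from the bottom-left corner of the bounding box.
Vertical leg: 0.3 × 5.4, A = 1.62 in², y = 2.7 in, Ī = 3.937 in⁴.
Horizontal leg (remainder): 3.9 × 0.3, A = 1.17 in², y = 0.15 in, Ī = 0.008775 in⁴.
Centroid: ȳ = ΣA·y / ΣA = 1.631 in.
Transfer each piece to the centroidal x-axis using Ī + A·d² with d = y − 1.631:
  vertical leg: d = 1.069 in → contributes +5.789 in⁴
  horizontal leg (remainder): d = -1.481 in → contributes +2.574 in⁴
Total I = 8.363 in⁴.
For the y-axis: x̄ = 1.031 in.
Repeating about the centroidal y-axis gives I_y = 4.491 in⁴.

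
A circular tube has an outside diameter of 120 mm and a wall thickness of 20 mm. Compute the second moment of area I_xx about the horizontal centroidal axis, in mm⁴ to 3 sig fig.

Treat the section as a set of non-overlapping primitives; coordinates are from the bounding-box lower-left.
Outer circle: ⌀120, A = 11 310 mm², y = 60 mm, Ī = 10 178 760 mm⁴.
Bore (subtracted): ⌀80, A = 5026.5 mm², y = 60 mm, Ī = 2 010 619 mm⁴.
By symmetry the centroid is at mid-height, ȳ = 60 mm.
All pieces are centred on the horizontal centroidal axis, so I = ΣĪ (holes subtracted) = 8 168 141 mm⁴.

I_xx ≈ 8.17 × 10⁶ mm⁴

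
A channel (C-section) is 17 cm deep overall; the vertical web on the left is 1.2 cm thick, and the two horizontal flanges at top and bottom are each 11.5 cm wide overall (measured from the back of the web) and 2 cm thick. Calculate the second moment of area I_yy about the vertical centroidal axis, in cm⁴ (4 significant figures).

I_yy ≈ 817.8 cm⁴

Decompose the section into non-overlapping parts with the origin at the bottom-left of its bounding rectangle.
Web: 1.2 × 17, A = 20.4 cm², x = 0.6 cm, Ī = 2.448 cm⁴.
Top flange (beyond web): 10.3 × 2, A = 20.6 cm², x = 6.35 cm, Ī = 182.121 cm⁴.
Bottom flange (beyond web): 10.3 × 2, A = 20.6 cm², x = 6.35 cm, Ī = 182.121 cm⁴.
Centroid: x̄ = ΣA·x / ΣA = 4.44578 cm.
Transfer each piece to the vertical centroidal axis using Ī + A·d² with d = x − 4.44578:
  web: d = -3.84578 cm → contributes +304.164 cm⁴
  top flange (beyond web): d = 1.90422 cm → contributes +256.818 cm⁴
  bottom flange (beyond web): d = 1.90422 cm → contributes +256.818 cm⁴
Total I = 817.8 cm⁴.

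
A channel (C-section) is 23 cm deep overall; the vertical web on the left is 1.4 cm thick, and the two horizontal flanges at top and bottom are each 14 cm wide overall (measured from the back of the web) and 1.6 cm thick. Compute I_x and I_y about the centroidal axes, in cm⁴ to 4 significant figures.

Split into non-overlapping primitives; take the origin at the lower-left of the bounding box.
Web: 1.4 × 23, A = 32.2 cm², y = 11.5 cm, Ī = 1419.48 cm⁴.
Top flange (beyond web): 12.6 × 1.6, A = 20.16 cm², y = 22.2 cm, Ī = 4.3008 cm⁴.
Bottom flange (beyond web): 12.6 × 1.6, A = 20.16 cm², y = 0.8 cm, Ī = 4.3008 cm⁴.
By symmetry the centroid is at mid-height, ȳ = 11.5 cm.
Transfer each piece to the centroidal x-axis using Ī + A·d² with d = y − 11.5:
  web: d = 0 cm → contributes +1419.48 cm⁴
  top flange (beyond web): d = 10.7 cm → contributes +2312.42 cm⁴
  bottom flange (beyond web): d = -10.7 cm → contributes +2312.42 cm⁴
Total I = 6044.32 cm⁴.
For the y-axis: x̄ = 4.59189 cm.
Repeating about the centroidal y-axis gives I_y = 1415.93 cm⁴.

I_x ≈ 6044 cm⁴, I_y ≈ 1416 cm⁴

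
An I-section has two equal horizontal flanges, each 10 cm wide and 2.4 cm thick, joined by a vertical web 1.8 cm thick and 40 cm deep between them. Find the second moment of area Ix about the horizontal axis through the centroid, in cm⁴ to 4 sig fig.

Ix ≈ 3.120 × 10⁴ cm⁴

Break the section into simple shapes (no overlaps), measuring from the bottom-left corner of the bounding box.
Bottom flange: 10 × 2.4, A = 24 cm², y = 1.2 cm, Ī = 11.52 cm⁴.
Web: 1.8 × 40, A = 72 cm², y = 22.4 cm, Ī = 9 600 cm⁴.
Top flange: 10 × 2.4, A = 24 cm², y = 43.6 cm, Ī = 11.52 cm⁴.
By symmetry the centroid is at mid-height, ȳ = 22.4 cm.
Transfer each piece to the horizontal axis through the centroid using Ī + A·d² with d = y − 22.4:
  bottom flange: d = -21.2 cm → contributes +10798.1 cm⁴
  web: d = 0 cm → contributes +9 600 cm⁴
  top flange: d = 21.2 cm → contributes +10798.1 cm⁴
Total I = 31196.2 cm⁴.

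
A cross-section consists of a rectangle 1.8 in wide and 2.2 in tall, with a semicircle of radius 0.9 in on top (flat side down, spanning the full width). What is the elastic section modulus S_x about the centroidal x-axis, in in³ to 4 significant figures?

S_x ≈ 2.308 in³

Split into non-overlapping primitives; take the origin at the lower-left of the bounding box.
Rectangular body: 1.8 × 2.2, A = 3.96 in², y = 1.1 in, Ī = 1.5972 in⁴.
Semicircular cap: semicircle r = 0.9, A = 1.27235 in², y = 2.58197 in, Ī = 0.0720115 in⁴.
Centroid: ȳ = ΣA·y / ΣA = 1.46037 in.
Transfer each piece to the centroidal x-axis using Ī + A·d² with d = y − 1.46037:
  rectangular body: d = -0.36037 in → contributes +2.11147 in⁴
  semicircular cap: d = 1.1216 in → contributes +1.67261 in⁴
Total I = 3.78408 in⁴.
Extreme fibre distance c = 1.63963 in; S = I/c = 2.30789 in³.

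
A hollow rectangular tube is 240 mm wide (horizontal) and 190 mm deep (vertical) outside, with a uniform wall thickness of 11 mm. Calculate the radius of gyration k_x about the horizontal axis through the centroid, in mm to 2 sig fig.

Decompose the section into non-overlapping parts with the origin at the bottom-left of its bounding rectangle.
Outer rectangle: 240 × 190, A = 45 600 mm², y = 95 mm, Ī = 137 180 000 mm⁴.
Inner void (subtracted): 218 × 168, A = 36 624 mm², y = 95 mm, Ī = 86 139 648 mm⁴.
By symmetry the centroid is at mid-height, ȳ = 95 mm.
All pieces are centred on the horizontal axis through the centroid, so I = ΣĪ (holes subtracted) = 51 040 352 mm⁴.
Radius of gyration: k = √(I/A) = √(51 040 352 / 8 976) = 75.41 mm.

k_x ≈ 75 mm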